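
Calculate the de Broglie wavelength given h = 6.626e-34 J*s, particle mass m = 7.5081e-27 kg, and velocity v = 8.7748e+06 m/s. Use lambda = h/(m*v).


lambda = h / (m * v)
= 6.626e-34 / (7.5081e-27 * 8.7748e+06)
= 6.626e-34 / 6.5882e-20
= 1.0057e-14 m

1.0057e-14


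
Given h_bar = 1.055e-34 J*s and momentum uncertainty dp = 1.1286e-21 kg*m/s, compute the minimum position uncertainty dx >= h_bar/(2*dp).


dx = h_bar / (2 * dp)
= 1.055e-34 / (2 * 1.1286e-21)
= 1.055e-34 / 2.2572e-21
= 4.6739e-14 m

4.6739e-14


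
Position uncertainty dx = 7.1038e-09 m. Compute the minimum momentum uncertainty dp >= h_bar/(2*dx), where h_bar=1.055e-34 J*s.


dp = h_bar / (2 * dx)
= 1.055e-34 / (2 * 7.1038e-09)
= 1.055e-34 / 1.4208e-08
= 7.4256e-27 kg*m/s

7.4256e-27


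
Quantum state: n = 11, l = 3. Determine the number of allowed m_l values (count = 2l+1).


m_l ranges from -l to +l in integer steps
So m_l goes from -3 to +3
Count = 2l + 1 = 2*3 + 1
= 7

7


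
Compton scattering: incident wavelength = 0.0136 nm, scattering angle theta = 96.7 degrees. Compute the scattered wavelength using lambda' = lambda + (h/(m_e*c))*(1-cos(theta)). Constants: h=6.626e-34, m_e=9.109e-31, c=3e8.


Compton wavelength: h/(m_e*c) = 2.4247e-12 m
d_lambda = 2.4247e-12 * (1 - cos(96.7 deg))
= 2.4247e-12 * 1.116671
= 2.7076e-12 m = 0.002708 nm
lambda' = 0.0136 + 0.002708
= 0.016308 nm

0.016308


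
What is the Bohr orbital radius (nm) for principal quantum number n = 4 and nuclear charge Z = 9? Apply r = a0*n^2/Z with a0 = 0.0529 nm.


r = a0 * n^2 / Z
= 0.0529 * 4^2 / 9
= 0.0529 * 16 / 9
= 0.094 nm

0.094


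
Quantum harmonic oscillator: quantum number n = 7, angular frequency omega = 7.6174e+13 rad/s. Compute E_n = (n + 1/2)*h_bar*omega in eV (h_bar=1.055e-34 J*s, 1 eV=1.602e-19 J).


E = (n + 1/2) * h_bar * omega
= (7 + 0.5) * 1.055e-34 * 7.6174e+13
= 7.5 * 8.0364e-21
= 6.0273e-20 J
= 0.3762 eV

0.3762


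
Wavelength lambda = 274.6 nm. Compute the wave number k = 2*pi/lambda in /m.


k = 2 * pi / lambda
= 6.2832 / (274.6e-9)
= 6.2832 / 2.7460e-07
= 2.2881e+07 /m

2.2881e+07


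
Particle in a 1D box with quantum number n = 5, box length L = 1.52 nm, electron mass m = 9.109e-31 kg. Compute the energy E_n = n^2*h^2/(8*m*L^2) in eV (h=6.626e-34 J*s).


E = n^2 * h^2 / (8 * m * L^2)
= 5^2 * (6.626e-34)^2 / (8 * 9.109e-31 * (1.52e-9)^2)
= 25 * 4.3904e-67 / (8 * 9.109e-31 * 2.3104e-18)
= 6.5192e-19 J
= 4.0694 eV

4.0694


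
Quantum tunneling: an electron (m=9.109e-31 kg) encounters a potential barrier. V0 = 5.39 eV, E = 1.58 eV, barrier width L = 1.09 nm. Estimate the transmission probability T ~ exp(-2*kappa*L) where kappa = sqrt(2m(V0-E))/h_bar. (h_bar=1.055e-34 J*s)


V0 - E = 3.81 eV = 6.1036e-19 J
kappa = sqrt(2 * m * (V0-E)) / h_bar
= sqrt(2 * 9.109e-31 * 6.1036e-19) / 1.055e-34
= 9.9952e+09 /m
2*kappa*L = 2 * 9.9952e+09 * 1.09e-9
= 21.7895
T = exp(-21.7895) = 3.442878e-10

3.442878e-10


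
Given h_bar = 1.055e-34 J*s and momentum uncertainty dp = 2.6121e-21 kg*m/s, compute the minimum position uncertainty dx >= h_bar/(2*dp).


dx = h_bar / (2 * dp)
= 1.055e-34 / (2 * 2.6121e-21)
= 1.055e-34 / 5.2242e-21
= 2.0194e-14 m

2.0194e-14


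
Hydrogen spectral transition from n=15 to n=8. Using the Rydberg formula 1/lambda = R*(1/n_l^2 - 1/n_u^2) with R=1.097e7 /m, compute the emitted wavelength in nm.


1/lambda = R * (1/n_l^2 - 1/n_u^2)
= 1.097e7 * (1/8^2 - 1/15^2)
= 1.097e7 * (0.015625 - 0.004444)
= 1.097e7 * 0.011181
= 1.2265e+05 /m
lambda = 1 / 1.2265e+05 = 8153.2355 nm

8153.2355


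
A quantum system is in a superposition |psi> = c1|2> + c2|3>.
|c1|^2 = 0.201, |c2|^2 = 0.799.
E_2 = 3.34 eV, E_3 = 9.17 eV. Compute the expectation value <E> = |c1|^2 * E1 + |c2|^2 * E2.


<E> = |c1|^2 * E1 + |c2|^2 * E2
= 0.201 * 3.34 + 0.799 * 9.17
= 0.6713 + 7.3268
= 7.9982 eV

7.9982


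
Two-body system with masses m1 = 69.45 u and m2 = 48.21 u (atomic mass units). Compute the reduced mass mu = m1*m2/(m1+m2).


mu = m1 * m2 / (m1 + m2)
= 69.45 * 48.21 / (69.45 + 48.21)
= 3348.1845 / 117.66
= 28.4564 u

28.4564


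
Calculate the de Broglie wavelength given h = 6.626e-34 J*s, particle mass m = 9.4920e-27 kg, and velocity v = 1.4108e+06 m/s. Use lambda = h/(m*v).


lambda = h / (m * v)
= 6.626e-34 / (9.4920e-27 * 1.4108e+06)
= 6.626e-34 / 1.3391e-20
= 4.9480e-14 m

4.9480e-14


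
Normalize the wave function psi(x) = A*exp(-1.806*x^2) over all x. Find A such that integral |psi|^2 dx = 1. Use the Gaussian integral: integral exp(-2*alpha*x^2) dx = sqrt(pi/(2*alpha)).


integral |psi|^2 dx = A^2 * sqrt(pi/(2*alpha)) = 1
A^2 = sqrt(2*alpha/pi)
= sqrt(2 * 1.806 / pi)
= 1.072257
A = sqrt(1.072257)
= 1.0355

1.0355


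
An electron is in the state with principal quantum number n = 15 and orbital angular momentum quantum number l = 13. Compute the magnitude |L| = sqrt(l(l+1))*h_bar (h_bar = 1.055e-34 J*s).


L = sqrt(l*(l+1)) * h_bar
= sqrt(13 * 14) * 1.055e-34
= sqrt(182) * 1.055e-34
= 13.4907 * 1.055e-34
= 1.4233e-33 J*s

1.4233e-33


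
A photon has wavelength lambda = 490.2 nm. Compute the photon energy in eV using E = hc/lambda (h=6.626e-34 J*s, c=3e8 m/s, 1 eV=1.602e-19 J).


E = hc / lambda
= (6.626e-34)(3e8) / (490.2e-9)
= 1.9878e-25 / 4.9020e-07
= 4.0551e-19 J
Converting to eV: 4.0551e-19 / 1.602e-19
= 2.5313 eV

2.5313


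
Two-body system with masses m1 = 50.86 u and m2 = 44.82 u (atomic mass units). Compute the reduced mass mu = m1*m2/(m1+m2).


mu = m1 * m2 / (m1 + m2)
= 50.86 * 44.82 / (50.86 + 44.82)
= 2279.5452 / 95.68
= 23.8247 u

23.8247


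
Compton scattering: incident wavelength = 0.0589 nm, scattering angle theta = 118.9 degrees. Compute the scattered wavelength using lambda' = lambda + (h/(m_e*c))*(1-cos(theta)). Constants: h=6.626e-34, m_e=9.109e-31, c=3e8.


Compton wavelength: h/(m_e*c) = 2.4247e-12 m
d_lambda = 2.4247e-12 * (1 - cos(118.9 deg))
= 2.4247e-12 * 1.483282
= 3.5965e-12 m = 0.003597 nm
lambda' = 0.0589 + 0.003597
= 0.062497 nm

0.062497


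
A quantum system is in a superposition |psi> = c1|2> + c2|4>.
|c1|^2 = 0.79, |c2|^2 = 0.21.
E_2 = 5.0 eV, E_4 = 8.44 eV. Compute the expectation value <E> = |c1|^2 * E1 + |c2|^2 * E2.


<E> = |c1|^2 * E1 + |c2|^2 * E2
= 0.79 * 5.0 + 0.21 * 8.44
= 3.95 + 1.7724
= 5.7224 eV

5.7224


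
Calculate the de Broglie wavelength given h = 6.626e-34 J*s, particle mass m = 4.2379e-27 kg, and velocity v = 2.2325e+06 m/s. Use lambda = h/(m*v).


lambda = h / (m * v)
= 6.626e-34 / (4.2379e-27 * 2.2325e+06)
= 6.626e-34 / 9.4611e-21
= 7.0034e-14 m

7.0034e-14


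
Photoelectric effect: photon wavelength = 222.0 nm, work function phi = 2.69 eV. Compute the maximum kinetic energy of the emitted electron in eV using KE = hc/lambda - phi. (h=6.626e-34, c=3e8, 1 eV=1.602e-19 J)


E_photon = hc / lambda
= (6.626e-34)(3e8) / (222.0e-9)
= 8.9541e-19 J
= 5.5893 eV
KE = E_photon - phi
= 5.5893 - 2.69
= 2.8993 eV

2.8993


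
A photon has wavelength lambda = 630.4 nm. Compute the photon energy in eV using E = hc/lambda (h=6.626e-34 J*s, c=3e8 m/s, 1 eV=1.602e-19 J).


E = hc / lambda
= (6.626e-34)(3e8) / (630.4e-9)
= 1.9878e-25 / 6.3040e-07
= 3.1532e-19 J
Converting to eV: 3.1532e-19 / 1.602e-19
= 1.9683 eV

1.9683


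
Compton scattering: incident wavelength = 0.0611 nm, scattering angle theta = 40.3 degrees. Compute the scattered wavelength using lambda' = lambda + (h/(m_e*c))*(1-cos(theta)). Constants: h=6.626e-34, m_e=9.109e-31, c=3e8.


Compton wavelength: h/(m_e*c) = 2.4247e-12 m
d_lambda = 2.4247e-12 * (1 - cos(40.3 deg))
= 2.4247e-12 * 0.237332
= 5.7546e-13 m = 0.000575 nm
lambda' = 0.0611 + 0.000575
= 0.061675 nm

0.061675


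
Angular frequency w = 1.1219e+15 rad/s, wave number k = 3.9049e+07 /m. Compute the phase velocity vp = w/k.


vp = w / k
= 1.1219e+15 / 3.9049e+07
= 2.8731e+07 m/s

2.8731e+07


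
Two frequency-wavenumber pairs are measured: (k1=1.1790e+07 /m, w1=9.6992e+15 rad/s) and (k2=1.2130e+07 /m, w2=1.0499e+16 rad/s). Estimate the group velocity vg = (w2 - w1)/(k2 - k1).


vg = (w2 - w1) / (k2 - k1)
= (1.0499e+16 - 9.6992e+15) / (1.2130e+07 - 1.1790e+07)
= 7.9980e+14 / 3.4000e+05
= 2.3524e+09 m/s

2.3524e+09


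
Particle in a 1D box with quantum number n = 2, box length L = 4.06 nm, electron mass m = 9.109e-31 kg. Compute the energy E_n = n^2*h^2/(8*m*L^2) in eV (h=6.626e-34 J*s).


E = n^2 * h^2 / (8 * m * L^2)
= 2^2 * (6.626e-34)^2 / (8 * 9.109e-31 * (4.06e-9)^2)
= 4 * 4.3904e-67 / (8 * 9.109e-31 * 1.6484e-17)
= 1.4620e-20 J
= 0.0913 eV

0.0913


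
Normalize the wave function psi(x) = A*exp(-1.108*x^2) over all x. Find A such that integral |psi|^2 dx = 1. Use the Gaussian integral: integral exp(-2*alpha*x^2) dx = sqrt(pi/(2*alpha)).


integral |psi|^2 dx = A^2 * sqrt(pi/(2*alpha)) = 1
A^2 = sqrt(2*alpha/pi)
= sqrt(2 * 1.108 / pi)
= 0.839866
A = sqrt(0.839866)
= 0.9164

0.9164


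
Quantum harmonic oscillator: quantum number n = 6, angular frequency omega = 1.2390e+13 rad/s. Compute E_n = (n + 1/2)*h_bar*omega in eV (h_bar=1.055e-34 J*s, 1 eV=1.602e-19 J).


E = (n + 1/2) * h_bar * omega
= (6 + 0.5) * 1.055e-34 * 1.2390e+13
= 6.5 * 1.3071e-21
= 8.4964e-21 J
= 0.053 eV

0.053


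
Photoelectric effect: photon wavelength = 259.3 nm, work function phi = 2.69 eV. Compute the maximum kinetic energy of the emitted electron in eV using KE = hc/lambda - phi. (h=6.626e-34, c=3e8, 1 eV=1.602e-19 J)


E_photon = hc / lambda
= (6.626e-34)(3e8) / (259.3e-9)
= 7.6660e-19 J
= 4.7853 eV
KE = E_photon - phi
= 4.7853 - 2.69
= 2.0953 eV

2.0953


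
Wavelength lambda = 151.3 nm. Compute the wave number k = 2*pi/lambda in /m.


k = 2 * pi / lambda
= 6.2832 / (151.3e-9)
= 6.2832 / 1.5130e-07
= 4.1528e+07 /m

4.1528e+07


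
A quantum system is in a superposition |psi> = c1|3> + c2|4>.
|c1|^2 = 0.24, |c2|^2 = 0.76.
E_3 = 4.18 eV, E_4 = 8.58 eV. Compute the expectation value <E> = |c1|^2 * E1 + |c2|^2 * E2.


<E> = |c1|^2 * E1 + |c2|^2 * E2
= 0.24 * 4.18 + 0.76 * 8.58
= 1.0032 + 6.5208
= 7.524 eV

7.524


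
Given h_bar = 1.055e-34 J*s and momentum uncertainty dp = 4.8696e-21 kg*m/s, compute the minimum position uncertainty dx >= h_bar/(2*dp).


dx = h_bar / (2 * dp)
= 1.055e-34 / (2 * 4.8696e-21)
= 1.055e-34 / 9.7392e-21
= 1.0833e-14 m

1.0833e-14


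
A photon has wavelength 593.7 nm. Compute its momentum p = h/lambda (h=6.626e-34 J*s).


p = h / lambda
= 6.626e-34 / (593.7e-9)
= 6.626e-34 / 5.9370e-07
= 1.1161e-27 kg*m/s

1.1161e-27


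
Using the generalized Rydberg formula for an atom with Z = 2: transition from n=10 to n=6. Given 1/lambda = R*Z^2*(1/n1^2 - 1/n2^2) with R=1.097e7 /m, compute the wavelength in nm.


1/lambda = R * Z^2 * (1/n1^2 - 1/n2^2)
= 1.097e7 * 2^2 * (1/6^2 - 1/10^2)
= 1.097e7 * 4 * (0.027778 - 0.01)
= 7.8009e+05 /m
lambda = 1 / 7.8009e+05
= 1281.9052 nm

1281.9052


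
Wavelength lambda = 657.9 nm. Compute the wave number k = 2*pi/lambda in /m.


k = 2 * pi / lambda
= 6.2832 / (657.9e-9)
= 6.2832 / 6.5790e-07
= 9.5504e+06 /m

9.5504e+06


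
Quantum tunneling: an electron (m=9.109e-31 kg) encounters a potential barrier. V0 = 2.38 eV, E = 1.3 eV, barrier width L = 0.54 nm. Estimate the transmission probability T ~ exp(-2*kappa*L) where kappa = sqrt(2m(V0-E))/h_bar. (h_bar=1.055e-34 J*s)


V0 - E = 1.08 eV = 1.7302e-19 J
kappa = sqrt(2 * m * (V0-E)) / h_bar
= sqrt(2 * 9.109e-31 * 1.7302e-19) / 1.055e-34
= 5.3216e+09 /m
2*kappa*L = 2 * 5.3216e+09 * 0.54e-9
= 5.7473
T = exp(-5.7473) = 3.191347e-03

3.191347e-03


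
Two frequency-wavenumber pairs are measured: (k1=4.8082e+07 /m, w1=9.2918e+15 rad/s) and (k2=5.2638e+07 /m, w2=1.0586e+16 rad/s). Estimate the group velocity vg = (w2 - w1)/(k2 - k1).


vg = (w2 - w1) / (k2 - k1)
= (1.0586e+16 - 9.2918e+15) / (5.2638e+07 - 4.8082e+07)
= 1.2942e+15 / 4.5560e+06
= 2.8406e+08 m/s

2.8406e+08


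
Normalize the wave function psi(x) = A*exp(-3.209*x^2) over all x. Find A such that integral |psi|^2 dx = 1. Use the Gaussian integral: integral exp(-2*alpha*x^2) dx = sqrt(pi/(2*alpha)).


integral |psi|^2 dx = A^2 * sqrt(pi/(2*alpha)) = 1
A^2 = sqrt(2*alpha/pi)
= sqrt(2 * 3.209 / pi)
= 1.429305
A = sqrt(1.429305)
= 1.1955

1.1955


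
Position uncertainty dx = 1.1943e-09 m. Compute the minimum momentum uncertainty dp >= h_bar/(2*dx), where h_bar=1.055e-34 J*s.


dp = h_bar / (2 * dx)
= 1.055e-34 / (2 * 1.1943e-09)
= 1.055e-34 / 2.3886e-09
= 4.4168e-26 kg*m/s

4.4168e-26


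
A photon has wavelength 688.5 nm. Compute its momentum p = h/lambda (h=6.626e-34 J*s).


p = h / lambda
= 6.626e-34 / (688.5e-9)
= 6.626e-34 / 6.8850e-07
= 9.6238e-28 kg*m/s

9.6238e-28


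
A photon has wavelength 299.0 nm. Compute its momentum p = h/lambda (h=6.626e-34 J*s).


p = h / lambda
= 6.626e-34 / (299.0e-9)
= 6.626e-34 / 2.9900e-07
= 2.2161e-27 kg*m/s

2.2161e-27


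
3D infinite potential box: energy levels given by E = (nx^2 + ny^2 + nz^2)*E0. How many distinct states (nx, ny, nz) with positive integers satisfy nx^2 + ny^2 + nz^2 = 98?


Enumerate all (nx, ny, nz) with nx^2 + ny^2 + nz^2 = 98:
(1,4,9)
(1,9,4)
(3,5,8)
(3,8,5)
(4,1,9)
(4,9,1)
(5,3,8)
(5,8,3)
(8,3,5)
(8,5,3)
(9,1,4)
(9,4,1)
Total degeneracy = 12

12


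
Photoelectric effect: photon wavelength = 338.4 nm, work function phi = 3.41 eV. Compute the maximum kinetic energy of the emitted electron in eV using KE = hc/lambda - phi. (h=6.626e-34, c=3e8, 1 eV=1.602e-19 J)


E_photon = hc / lambda
= (6.626e-34)(3e8) / (338.4e-9)
= 5.8741e-19 J
= 3.6667 eV
KE = E_photon - phi
= 3.6667 - 3.41
= 0.2567 eV

0.2567


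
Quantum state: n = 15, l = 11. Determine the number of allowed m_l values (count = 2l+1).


m_l ranges from -l to +l in integer steps
So m_l goes from -11 to +11
Count = 2l + 1 = 2*11 + 1
= 23

23


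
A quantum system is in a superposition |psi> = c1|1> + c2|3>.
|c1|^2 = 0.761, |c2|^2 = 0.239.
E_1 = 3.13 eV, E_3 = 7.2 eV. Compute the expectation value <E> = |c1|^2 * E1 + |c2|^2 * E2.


<E> = |c1|^2 * E1 + |c2|^2 * E2
= 0.761 * 3.13 + 0.239 * 7.2
= 2.3819 + 1.7208
= 4.1027 eV

4.1027


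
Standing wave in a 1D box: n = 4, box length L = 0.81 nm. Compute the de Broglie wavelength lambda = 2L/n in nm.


lambda = 2L / n
= 2 * 0.81 / 4
= 1.62 / 4
= 0.405 nm

0.405


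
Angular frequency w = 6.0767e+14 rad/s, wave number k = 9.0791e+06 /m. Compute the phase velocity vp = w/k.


vp = w / k
= 6.0767e+14 / 9.0791e+06
= 6.6931e+07 m/s

6.6931e+07


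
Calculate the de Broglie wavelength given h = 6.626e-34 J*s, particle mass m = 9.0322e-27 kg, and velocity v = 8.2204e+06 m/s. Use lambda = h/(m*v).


lambda = h / (m * v)
= 6.626e-34 / (9.0322e-27 * 8.2204e+06)
= 6.626e-34 / 7.4248e-20
= 8.9241e-15 m

8.9241e-15


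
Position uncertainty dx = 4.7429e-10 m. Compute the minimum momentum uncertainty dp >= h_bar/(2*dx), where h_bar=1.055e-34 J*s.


dp = h_bar / (2 * dx)
= 1.055e-34 / (2 * 4.7429e-10)
= 1.055e-34 / 9.4858e-10
= 1.1122e-25 kg*m/s

1.1122e-25


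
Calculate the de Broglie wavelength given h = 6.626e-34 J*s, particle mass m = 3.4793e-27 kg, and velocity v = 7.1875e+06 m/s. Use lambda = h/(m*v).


lambda = h / (m * v)
= 6.626e-34 / (3.4793e-27 * 7.1875e+06)
= 6.626e-34 / 2.5007e-20
= 2.6496e-14 m

2.6496e-14


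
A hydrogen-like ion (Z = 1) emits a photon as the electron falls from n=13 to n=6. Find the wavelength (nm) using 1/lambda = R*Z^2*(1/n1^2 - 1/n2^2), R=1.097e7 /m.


1/lambda = R * Z^2 * (1/n1^2 - 1/n2^2)
= 1.097e7 * 1^2 * (1/6^2 - 1/13^2)
= 1.097e7 * 1 * (0.027778 - 0.005917)
= 2.3981e+05 /m
lambda = 1 / 2.3981e+05
= 4169.9509 nm

4169.9509


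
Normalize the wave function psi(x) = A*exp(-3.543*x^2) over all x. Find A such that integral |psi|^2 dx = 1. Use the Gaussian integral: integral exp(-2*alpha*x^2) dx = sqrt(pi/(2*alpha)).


integral |psi|^2 dx = A^2 * sqrt(pi/(2*alpha)) = 1
A^2 = sqrt(2*alpha/pi)
= sqrt(2 * 3.543 / pi)
= 1.501847
A = sqrt(1.501847)
= 1.2255

1.2255


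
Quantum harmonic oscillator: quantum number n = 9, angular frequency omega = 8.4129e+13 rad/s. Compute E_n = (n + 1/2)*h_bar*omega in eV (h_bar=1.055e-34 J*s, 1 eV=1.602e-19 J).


E = (n + 1/2) * h_bar * omega
= (9 + 0.5) * 1.055e-34 * 8.4129e+13
= 9.5 * 8.8756e-21
= 8.4318e-20 J
= 0.5263 eV

0.5263


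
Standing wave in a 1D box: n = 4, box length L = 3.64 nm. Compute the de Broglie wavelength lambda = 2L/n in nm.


lambda = 2L / n
= 2 * 3.64 / 4
= 7.28 / 4
= 1.82 nm

1.82


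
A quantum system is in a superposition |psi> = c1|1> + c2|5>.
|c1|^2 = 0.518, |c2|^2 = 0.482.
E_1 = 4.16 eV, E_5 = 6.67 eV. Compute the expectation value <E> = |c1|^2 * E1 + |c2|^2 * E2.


<E> = |c1|^2 * E1 + |c2|^2 * E2
= 0.518 * 4.16 + 0.482 * 6.67
= 2.1549 + 3.2149
= 5.3698 eV

5.3698


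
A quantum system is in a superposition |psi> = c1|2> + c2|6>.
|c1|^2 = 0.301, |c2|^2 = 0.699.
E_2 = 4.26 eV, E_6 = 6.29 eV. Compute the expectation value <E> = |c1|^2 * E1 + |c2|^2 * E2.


<E> = |c1|^2 * E1 + |c2|^2 * E2
= 0.301 * 4.26 + 0.699 * 6.29
= 1.2823 + 4.3967
= 5.679 eV

5.679


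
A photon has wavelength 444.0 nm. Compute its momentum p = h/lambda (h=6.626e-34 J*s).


p = h / lambda
= 6.626e-34 / (444.0e-9)
= 6.626e-34 / 4.4400e-07
= 1.4923e-27 kg*m/s

1.4923e-27


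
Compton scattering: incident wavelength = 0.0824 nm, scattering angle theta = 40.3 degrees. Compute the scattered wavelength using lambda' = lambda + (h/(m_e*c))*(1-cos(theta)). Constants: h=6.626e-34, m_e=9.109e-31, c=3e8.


Compton wavelength: h/(m_e*c) = 2.4247e-12 m
d_lambda = 2.4247e-12 * (1 - cos(40.3 deg))
= 2.4247e-12 * 0.237332
= 5.7546e-13 m = 0.000575 nm
lambda' = 0.0824 + 0.000575
= 0.082975 nm

0.082975


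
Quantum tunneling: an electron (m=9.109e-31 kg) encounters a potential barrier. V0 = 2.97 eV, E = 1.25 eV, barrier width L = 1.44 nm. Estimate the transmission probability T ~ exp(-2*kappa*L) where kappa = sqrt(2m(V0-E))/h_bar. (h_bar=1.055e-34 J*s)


V0 - E = 1.72 eV = 2.7554e-19 J
kappa = sqrt(2 * m * (V0-E)) / h_bar
= sqrt(2 * 9.109e-31 * 2.7554e-19) / 1.055e-34
= 6.7157e+09 /m
2*kappa*L = 2 * 6.7157e+09 * 1.44e-9
= 19.3413
T = exp(-19.3413) = 3.982689e-09

3.982689e-09


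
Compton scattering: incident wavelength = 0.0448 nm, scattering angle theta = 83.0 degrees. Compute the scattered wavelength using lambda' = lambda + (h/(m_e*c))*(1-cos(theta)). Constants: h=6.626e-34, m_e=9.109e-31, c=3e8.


Compton wavelength: h/(m_e*c) = 2.4247e-12 m
d_lambda = 2.4247e-12 * (1 - cos(83.0 deg))
= 2.4247e-12 * 0.878131
= 2.1292e-12 m = 0.002129 nm
lambda' = 0.0448 + 0.002129
= 0.046929 nm

0.046929


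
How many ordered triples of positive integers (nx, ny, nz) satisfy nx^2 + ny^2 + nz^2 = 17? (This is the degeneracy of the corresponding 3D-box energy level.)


Enumerate all (nx, ny, nz) with nx^2 + ny^2 + nz^2 = 17:
(2,2,3)
(2,3,2)
(3,2,2)
Total degeneracy = 3

3


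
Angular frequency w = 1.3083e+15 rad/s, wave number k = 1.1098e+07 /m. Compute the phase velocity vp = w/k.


vp = w / k
= 1.3083e+15 / 1.1098e+07
= 1.1789e+08 m/s

1.1789e+08


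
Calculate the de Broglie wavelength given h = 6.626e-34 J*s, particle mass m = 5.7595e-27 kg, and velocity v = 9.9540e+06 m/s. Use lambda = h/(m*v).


lambda = h / (m * v)
= 6.626e-34 / (5.7595e-27 * 9.9540e+06)
= 6.626e-34 / 5.7330e-20
= 1.1558e-14 m

1.1558e-14


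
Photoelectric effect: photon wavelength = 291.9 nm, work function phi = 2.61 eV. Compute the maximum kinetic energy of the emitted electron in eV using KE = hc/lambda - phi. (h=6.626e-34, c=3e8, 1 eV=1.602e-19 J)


E_photon = hc / lambda
= (6.626e-34)(3e8) / (291.9e-9)
= 6.8099e-19 J
= 4.2509 eV
KE = E_photon - phi
= 4.2509 - 2.61
= 1.6409 eV

1.6409


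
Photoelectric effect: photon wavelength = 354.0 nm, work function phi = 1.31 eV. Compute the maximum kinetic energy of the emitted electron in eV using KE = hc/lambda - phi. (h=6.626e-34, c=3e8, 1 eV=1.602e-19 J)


E_photon = hc / lambda
= (6.626e-34)(3e8) / (354.0e-9)
= 5.6153e-19 J
= 3.5052 eV
KE = E_photon - phi
= 3.5052 - 1.31
= 2.1952 eV

2.1952


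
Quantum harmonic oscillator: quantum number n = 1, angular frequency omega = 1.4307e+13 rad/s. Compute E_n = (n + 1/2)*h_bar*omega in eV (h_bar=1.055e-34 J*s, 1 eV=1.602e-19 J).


E = (n + 1/2) * h_bar * omega
= (1 + 0.5) * 1.055e-34 * 1.4307e+13
= 1.5 * 1.5094e-21
= 2.2641e-21 J
= 0.0141 eV

0.0141


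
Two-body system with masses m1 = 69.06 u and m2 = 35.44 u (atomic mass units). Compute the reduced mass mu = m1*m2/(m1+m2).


mu = m1 * m2 / (m1 + m2)
= 69.06 * 35.44 / (69.06 + 35.44)
= 2447.4864 / 104.5
= 23.4209 u

23.4209


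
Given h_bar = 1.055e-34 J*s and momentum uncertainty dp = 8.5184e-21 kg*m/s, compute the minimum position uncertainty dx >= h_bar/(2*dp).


dx = h_bar / (2 * dp)
= 1.055e-34 / (2 * 8.5184e-21)
= 1.055e-34 / 1.7037e-20
= 6.1925e-15 m

6.1925e-15


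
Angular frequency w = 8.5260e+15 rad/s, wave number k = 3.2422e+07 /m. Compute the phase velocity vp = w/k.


vp = w / k
= 8.5260e+15 / 3.2422e+07
= 2.6297e+08 m/s

2.6297e+08


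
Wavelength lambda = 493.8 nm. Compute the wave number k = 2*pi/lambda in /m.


k = 2 * pi / lambda
= 6.2832 / (493.8e-9)
= 6.2832 / 4.9380e-07
= 1.2724e+07 /m

1.2724e+07


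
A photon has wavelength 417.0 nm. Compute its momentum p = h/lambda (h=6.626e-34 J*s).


p = h / lambda
= 6.626e-34 / (417.0e-9)
= 6.626e-34 / 4.1700e-07
= 1.5890e-27 kg*m/s

1.5890e-27


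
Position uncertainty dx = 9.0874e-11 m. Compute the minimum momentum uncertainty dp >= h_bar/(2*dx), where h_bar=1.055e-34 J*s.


dp = h_bar / (2 * dx)
= 1.055e-34 / (2 * 9.0874e-11)
= 1.055e-34 / 1.8175e-10
= 5.8047e-25 kg*m/s

5.8047e-25


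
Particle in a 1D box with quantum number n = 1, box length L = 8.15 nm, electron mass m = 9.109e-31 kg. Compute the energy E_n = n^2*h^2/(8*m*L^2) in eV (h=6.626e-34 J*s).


E = n^2 * h^2 / (8 * m * L^2)
= 1^2 * (6.626e-34)^2 / (8 * 9.109e-31 * (8.15e-9)^2)
= 1 * 4.3904e-67 / (8 * 9.109e-31 * 6.6423e-17)
= 9.0704e-22 J
= 0.0057 eV

0.0057


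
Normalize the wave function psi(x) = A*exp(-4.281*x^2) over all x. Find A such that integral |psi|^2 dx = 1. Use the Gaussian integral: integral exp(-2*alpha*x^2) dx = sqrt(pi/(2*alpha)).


integral |psi|^2 dx = A^2 * sqrt(pi/(2*alpha)) = 1
A^2 = sqrt(2*alpha/pi)
= sqrt(2 * 4.281 / pi)
= 1.650869
A = sqrt(1.650869)
= 1.2849

1.2849


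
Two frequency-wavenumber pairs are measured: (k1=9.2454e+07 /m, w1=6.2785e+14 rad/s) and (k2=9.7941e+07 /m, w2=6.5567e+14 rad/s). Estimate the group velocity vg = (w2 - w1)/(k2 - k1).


vg = (w2 - w1) / (k2 - k1)
= (6.5567e+14 - 6.2785e+14) / (9.7941e+07 - 9.2454e+07)
= 2.7820e+13 / 5.4870e+06
= 5.0702e+06 m/s

5.0702e+06


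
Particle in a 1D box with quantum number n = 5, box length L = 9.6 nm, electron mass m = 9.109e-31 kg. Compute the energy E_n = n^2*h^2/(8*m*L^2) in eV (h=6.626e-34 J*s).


E = n^2 * h^2 / (8 * m * L^2)
= 5^2 * (6.626e-34)^2 / (8 * 9.109e-31 * (9.6e-9)^2)
= 25 * 4.3904e-67 / (8 * 9.109e-31 * 9.2160e-17)
= 1.6343e-20 J
= 0.102 eV

0.102


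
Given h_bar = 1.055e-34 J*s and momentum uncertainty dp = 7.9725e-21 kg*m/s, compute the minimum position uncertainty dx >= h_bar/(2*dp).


dx = h_bar / (2 * dp)
= 1.055e-34 / (2 * 7.9725e-21)
= 1.055e-34 / 1.5945e-20
= 6.6165e-15 m

6.6165e-15


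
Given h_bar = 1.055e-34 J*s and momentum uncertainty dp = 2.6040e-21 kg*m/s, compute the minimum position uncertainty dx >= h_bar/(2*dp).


dx = h_bar / (2 * dp)
= 1.055e-34 / (2 * 2.6040e-21)
= 1.055e-34 / 5.2080e-21
= 2.0257e-14 m

2.0257e-14


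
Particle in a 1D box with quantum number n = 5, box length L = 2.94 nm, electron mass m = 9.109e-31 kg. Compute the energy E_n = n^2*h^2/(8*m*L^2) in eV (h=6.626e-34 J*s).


E = n^2 * h^2 / (8 * m * L^2)
= 5^2 * (6.626e-34)^2 / (8 * 9.109e-31 * (2.94e-9)^2)
= 25 * 4.3904e-67 / (8 * 9.109e-31 * 8.6436e-18)
= 1.7426e-19 J
= 1.0877 eV

1.0877


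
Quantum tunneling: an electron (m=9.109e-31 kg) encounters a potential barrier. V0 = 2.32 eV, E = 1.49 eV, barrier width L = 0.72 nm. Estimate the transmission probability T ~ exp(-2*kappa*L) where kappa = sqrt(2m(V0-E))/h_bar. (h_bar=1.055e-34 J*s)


V0 - E = 0.83 eV = 1.3297e-19 J
kappa = sqrt(2 * m * (V0-E)) / h_bar
= sqrt(2 * 9.109e-31 * 1.3297e-19) / 1.055e-34
= 4.6652e+09 /m
2*kappa*L = 2 * 4.6652e+09 * 0.72e-9
= 6.7179
T = exp(-6.7179) = 1.209128e-03

1.209128e-03


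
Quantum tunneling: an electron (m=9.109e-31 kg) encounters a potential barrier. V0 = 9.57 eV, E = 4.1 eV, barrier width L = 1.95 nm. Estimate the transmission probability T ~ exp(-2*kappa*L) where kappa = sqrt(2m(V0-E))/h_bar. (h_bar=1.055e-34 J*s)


V0 - E = 5.47 eV = 8.7629e-19 J
kappa = sqrt(2 * m * (V0-E)) / h_bar
= sqrt(2 * 9.109e-31 * 8.7629e-19) / 1.055e-34
= 1.1976e+10 /m
2*kappa*L = 2 * 1.1976e+10 * 1.95e-9
= 46.7076
T = exp(-46.7076) = 5.189834e-21

5.189834e-21


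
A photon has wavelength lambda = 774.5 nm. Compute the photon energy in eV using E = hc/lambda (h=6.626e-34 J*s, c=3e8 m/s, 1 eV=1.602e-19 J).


E = hc / lambda
= (6.626e-34)(3e8) / (774.5e-9)
= 1.9878e-25 / 7.7450e-07
= 2.5666e-19 J
Converting to eV: 2.5666e-19 / 1.602e-19
= 1.6021 eV

1.6021


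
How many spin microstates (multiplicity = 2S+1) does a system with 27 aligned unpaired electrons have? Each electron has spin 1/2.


Total spin S = N * (1/2) = 27 * 0.5 = 13.5
Spin multiplicity = 2S + 1
= 2 * 13.5 + 1
= 28

28


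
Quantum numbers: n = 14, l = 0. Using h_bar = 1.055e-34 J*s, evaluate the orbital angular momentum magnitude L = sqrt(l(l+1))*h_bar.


L = sqrt(l*(l+1)) * h_bar
= sqrt(0 * 1) * 1.055e-34
= sqrt(0) * 1.055e-34
= 0.0 * 1.055e-34
= 0.0000e+00 J*s

0.0000e+00


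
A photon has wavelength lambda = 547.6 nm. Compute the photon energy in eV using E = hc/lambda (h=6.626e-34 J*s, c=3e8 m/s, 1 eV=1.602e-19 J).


E = hc / lambda
= (6.626e-34)(3e8) / (547.6e-9)
= 1.9878e-25 / 5.4760e-07
= 3.6300e-19 J
Converting to eV: 3.6300e-19 / 1.602e-19
= 2.2659 eV

2.2659


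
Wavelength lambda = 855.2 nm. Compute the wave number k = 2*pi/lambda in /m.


k = 2 * pi / lambda
= 6.2832 / (855.2e-9)
= 6.2832 / 8.5520e-07
= 7.3470e+06 /m

7.3470e+06


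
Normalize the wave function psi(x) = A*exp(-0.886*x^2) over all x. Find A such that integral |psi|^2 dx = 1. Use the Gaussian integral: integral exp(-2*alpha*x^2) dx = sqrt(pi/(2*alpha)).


integral |psi|^2 dx = A^2 * sqrt(pi/(2*alpha)) = 1
A^2 = sqrt(2*alpha/pi)
= sqrt(2 * 0.886 / pi)
= 0.751029
A = sqrt(0.751029)
= 0.8666

0.8666


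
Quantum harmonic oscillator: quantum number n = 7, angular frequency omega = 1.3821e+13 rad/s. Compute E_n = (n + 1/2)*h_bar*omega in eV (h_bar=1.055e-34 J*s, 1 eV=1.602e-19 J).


E = (n + 1/2) * h_bar * omega
= (7 + 0.5) * 1.055e-34 * 1.3821e+13
= 7.5 * 1.4581e-21
= 1.0936e-20 J
= 0.0683 eV

0.0683


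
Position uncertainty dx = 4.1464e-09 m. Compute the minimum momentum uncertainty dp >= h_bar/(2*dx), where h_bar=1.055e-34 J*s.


dp = h_bar / (2 * dx)
= 1.055e-34 / (2 * 4.1464e-09)
= 1.055e-34 / 8.2928e-09
= 1.2722e-26 kg*m/s

1.2722e-26


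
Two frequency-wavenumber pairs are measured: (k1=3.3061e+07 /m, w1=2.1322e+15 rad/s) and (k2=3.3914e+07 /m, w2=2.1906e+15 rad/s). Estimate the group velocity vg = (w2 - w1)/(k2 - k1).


vg = (w2 - w1) / (k2 - k1)
= (2.1906e+15 - 2.1322e+15) / (3.3914e+07 - 3.3061e+07)
= 5.8400e+13 / 8.5300e+05
= 6.8464e+07 m/s

6.8464e+07


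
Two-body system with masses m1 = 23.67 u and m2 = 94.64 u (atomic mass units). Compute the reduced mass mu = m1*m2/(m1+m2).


mu = m1 * m2 / (m1 + m2)
= 23.67 * 94.64 / (23.67 + 94.64)
= 2240.1288 / 118.31
= 18.9344 u

18.9344


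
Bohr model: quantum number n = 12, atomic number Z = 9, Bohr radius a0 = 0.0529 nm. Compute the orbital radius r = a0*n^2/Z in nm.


r = a0 * n^2 / Z
= 0.0529 * 12^2 / 9
= 0.0529 * 144 / 9
= 0.8464 nm

0.8464


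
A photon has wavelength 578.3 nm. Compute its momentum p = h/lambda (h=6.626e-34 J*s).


p = h / lambda
= 6.626e-34 / (578.3e-9)
= 6.626e-34 / 5.7830e-07
= 1.1458e-27 kg*m/s

1.1458e-27


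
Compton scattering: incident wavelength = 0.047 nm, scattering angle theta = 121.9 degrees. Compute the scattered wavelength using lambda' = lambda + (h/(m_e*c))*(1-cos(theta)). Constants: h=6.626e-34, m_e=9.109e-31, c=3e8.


Compton wavelength: h/(m_e*c) = 2.4247e-12 m
d_lambda = 2.4247e-12 * (1 - cos(121.9 deg))
= 2.4247e-12 * 1.528438
= 3.7060e-12 m = 0.003706 nm
lambda' = 0.047 + 0.003706
= 0.050706 nm

0.050706


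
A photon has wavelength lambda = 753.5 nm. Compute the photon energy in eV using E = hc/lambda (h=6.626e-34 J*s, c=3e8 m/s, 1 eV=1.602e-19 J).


E = hc / lambda
= (6.626e-34)(3e8) / (753.5e-9)
= 1.9878e-25 / 7.5350e-07
= 2.6381e-19 J
Converting to eV: 2.6381e-19 / 1.602e-19
= 1.6467 eV

1.6467


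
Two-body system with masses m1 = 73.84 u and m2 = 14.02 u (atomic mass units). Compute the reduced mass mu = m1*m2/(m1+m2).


mu = m1 * m2 / (m1 + m2)
= 73.84 * 14.02 / (73.84 + 14.02)
= 1035.2368 / 87.86
= 11.7828 u

11.7828


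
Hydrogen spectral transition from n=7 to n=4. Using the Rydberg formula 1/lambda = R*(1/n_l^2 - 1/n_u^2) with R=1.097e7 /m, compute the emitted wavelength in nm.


1/lambda = R * (1/n_l^2 - 1/n_u^2)
= 1.097e7 * (1/4^2 - 1/7^2)
= 1.097e7 * (0.0625 - 0.020408)
= 1.097e7 * 0.042092
= 4.6175e+05 /m
lambda = 1 / 4.6175e+05 = 2165.686 nm

2165.686


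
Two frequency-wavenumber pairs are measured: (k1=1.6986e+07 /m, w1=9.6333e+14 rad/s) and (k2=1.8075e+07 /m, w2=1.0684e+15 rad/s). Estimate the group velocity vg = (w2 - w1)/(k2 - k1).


vg = (w2 - w1) / (k2 - k1)
= (1.0684e+15 - 9.6333e+14) / (1.8075e+07 - 1.6986e+07)
= 1.0507e+14 / 1.0890e+06
= 9.6483e+07 m/s

9.6483e+07


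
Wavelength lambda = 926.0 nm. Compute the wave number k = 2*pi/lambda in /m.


k = 2 * pi / lambda
= 6.2832 / (926.0e-9)
= 6.2832 / 9.2600e-07
= 6.7853e+06 /m

6.7853e+06


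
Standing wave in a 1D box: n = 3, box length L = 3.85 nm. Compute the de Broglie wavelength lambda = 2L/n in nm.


lambda = 2L / n
= 2 * 3.85 / 3
= 7.7 / 3
= 2.5667 nm

2.5667


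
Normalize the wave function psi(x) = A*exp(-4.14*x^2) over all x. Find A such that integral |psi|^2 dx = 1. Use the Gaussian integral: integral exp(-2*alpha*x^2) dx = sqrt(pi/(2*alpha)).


integral |psi|^2 dx = A^2 * sqrt(pi/(2*alpha)) = 1
A^2 = sqrt(2*alpha/pi)
= sqrt(2 * 4.14 / pi)
= 1.623455
A = sqrt(1.623455)
= 1.2741

1.2741


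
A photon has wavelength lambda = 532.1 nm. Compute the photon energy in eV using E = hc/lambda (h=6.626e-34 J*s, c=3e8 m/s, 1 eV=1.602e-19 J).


E = hc / lambda
= (6.626e-34)(3e8) / (532.1e-9)
= 1.9878e-25 / 5.3210e-07
= 3.7358e-19 J
Converting to eV: 3.7358e-19 / 1.602e-19
= 2.3319 eV

2.3319


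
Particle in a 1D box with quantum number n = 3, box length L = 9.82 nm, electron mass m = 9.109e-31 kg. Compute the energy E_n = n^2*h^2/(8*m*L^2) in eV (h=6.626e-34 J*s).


E = n^2 * h^2 / (8 * m * L^2)
= 3^2 * (6.626e-34)^2 / (8 * 9.109e-31 * (9.82e-9)^2)
= 9 * 4.3904e-67 / (8 * 9.109e-31 * 9.6432e-17)
= 5.6229e-21 J
= 0.0351 eV

0.0351


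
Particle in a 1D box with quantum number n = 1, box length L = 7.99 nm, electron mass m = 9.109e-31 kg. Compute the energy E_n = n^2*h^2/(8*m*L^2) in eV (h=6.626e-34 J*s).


E = n^2 * h^2 / (8 * m * L^2)
= 1^2 * (6.626e-34)^2 / (8 * 9.109e-31 * (7.99e-9)^2)
= 1 * 4.3904e-67 / (8 * 9.109e-31 * 6.3840e-17)
= 9.4373e-22 J
= 0.0059 eV

0.0059


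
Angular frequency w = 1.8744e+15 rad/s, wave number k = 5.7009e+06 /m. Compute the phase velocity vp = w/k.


vp = w / k
= 1.8744e+15 / 5.7009e+06
= 3.2879e+08 m/s

3.2879e+08


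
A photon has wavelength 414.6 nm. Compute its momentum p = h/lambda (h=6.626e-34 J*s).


p = h / lambda
= 6.626e-34 / (414.6e-9)
= 6.626e-34 / 4.1460e-07
= 1.5982e-27 kg*m/s

1.5982e-27


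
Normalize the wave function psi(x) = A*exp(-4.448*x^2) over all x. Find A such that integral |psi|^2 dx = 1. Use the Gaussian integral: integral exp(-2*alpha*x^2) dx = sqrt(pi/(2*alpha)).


integral |psi|^2 dx = A^2 * sqrt(pi/(2*alpha)) = 1
A^2 = sqrt(2*alpha/pi)
= sqrt(2 * 4.448 / pi)
= 1.682761
A = sqrt(1.682761)
= 1.2972

1.2972


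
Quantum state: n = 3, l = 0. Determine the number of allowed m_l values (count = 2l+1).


m_l ranges from -l to +l in integer steps
So m_l goes from -0 to +0
Count = 2l + 1 = 2*0 + 1
= 1

1


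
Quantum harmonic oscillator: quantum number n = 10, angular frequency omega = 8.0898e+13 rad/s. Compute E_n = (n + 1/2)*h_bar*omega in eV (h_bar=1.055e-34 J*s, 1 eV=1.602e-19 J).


E = (n + 1/2) * h_bar * omega
= (10 + 0.5) * 1.055e-34 * 8.0898e+13
= 10.5 * 8.5347e-21
= 8.9615e-20 J
= 0.5594 eV

0.5594


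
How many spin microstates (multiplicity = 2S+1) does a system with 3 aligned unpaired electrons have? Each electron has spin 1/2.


Total spin S = N * (1/2) = 3 * 0.5 = 1.5
Spin multiplicity = 2S + 1
= 2 * 1.5 + 1
= 4

4


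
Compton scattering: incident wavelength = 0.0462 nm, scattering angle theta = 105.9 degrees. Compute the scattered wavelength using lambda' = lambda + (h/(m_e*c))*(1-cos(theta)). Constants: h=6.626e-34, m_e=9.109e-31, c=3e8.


Compton wavelength: h/(m_e*c) = 2.4247e-12 m
d_lambda = 2.4247e-12 * (1 - cos(105.9 deg))
= 2.4247e-12 * 1.273959
= 3.0890e-12 m = 0.003089 nm
lambda' = 0.0462 + 0.003089
= 0.049289 nm

0.049289


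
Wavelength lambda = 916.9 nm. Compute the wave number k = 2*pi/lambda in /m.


k = 2 * pi / lambda
= 6.2832 / (916.9e-9)
= 6.2832 / 9.1690e-07
= 6.8526e+06 /m

6.8526e+06


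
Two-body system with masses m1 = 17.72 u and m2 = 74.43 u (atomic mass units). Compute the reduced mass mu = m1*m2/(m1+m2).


mu = m1 * m2 / (m1 + m2)
= 17.72 * 74.43 / (17.72 + 74.43)
= 1318.8996 / 92.15
= 14.3125 u

14.3125


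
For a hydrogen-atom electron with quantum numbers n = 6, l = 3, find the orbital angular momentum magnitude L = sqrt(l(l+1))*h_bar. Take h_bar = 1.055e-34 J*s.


L = sqrt(l*(l+1)) * h_bar
= sqrt(3 * 4) * 1.055e-34
= sqrt(12) * 1.055e-34
= 3.4641 * 1.055e-34
= 3.6546e-34 J*s

3.6546e-34


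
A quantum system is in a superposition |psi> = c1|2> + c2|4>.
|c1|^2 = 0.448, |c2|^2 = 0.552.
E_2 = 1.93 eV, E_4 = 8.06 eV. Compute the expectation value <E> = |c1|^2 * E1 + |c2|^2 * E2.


<E> = |c1|^2 * E1 + |c2|^2 * E2
= 0.448 * 1.93 + 0.552 * 8.06
= 0.8646 + 4.4491
= 5.3138 eV

5.3138


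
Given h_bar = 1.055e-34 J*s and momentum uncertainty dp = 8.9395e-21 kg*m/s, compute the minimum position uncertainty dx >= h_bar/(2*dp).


dx = h_bar / (2 * dp)
= 1.055e-34 / (2 * 8.9395e-21)
= 1.055e-34 / 1.7879e-20
= 5.9008e-15 m

5.9008e-15


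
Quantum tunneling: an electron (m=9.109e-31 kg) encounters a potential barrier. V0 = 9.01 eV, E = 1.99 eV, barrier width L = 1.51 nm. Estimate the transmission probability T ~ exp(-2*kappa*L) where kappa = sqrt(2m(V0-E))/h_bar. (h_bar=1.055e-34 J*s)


V0 - E = 7.02 eV = 1.1246e-18 J
kappa = sqrt(2 * m * (V0-E)) / h_bar
= sqrt(2 * 9.109e-31 * 1.1246e-18) / 1.055e-34
= 1.3567e+10 /m
2*kappa*L = 2 * 1.3567e+10 * 1.51e-9
= 40.9736
T = exp(-40.9736) = 1.604613e-18

1.604613e-18


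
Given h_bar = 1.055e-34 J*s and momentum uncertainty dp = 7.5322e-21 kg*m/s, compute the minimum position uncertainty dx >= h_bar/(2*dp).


dx = h_bar / (2 * dp)
= 1.055e-34 / (2 * 7.5322e-21)
= 1.055e-34 / 1.5064e-20
= 7.0033e-15 m

7.0033e-15


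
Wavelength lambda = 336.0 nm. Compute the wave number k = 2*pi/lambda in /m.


k = 2 * pi / lambda
= 6.2832 / (336.0e-9)
= 6.2832 / 3.3600e-07
= 1.8700e+07 /m

1.8700e+07


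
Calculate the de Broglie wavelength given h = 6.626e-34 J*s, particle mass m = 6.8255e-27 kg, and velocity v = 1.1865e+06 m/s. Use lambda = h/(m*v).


lambda = h / (m * v)
= 6.626e-34 / (6.8255e-27 * 1.1865e+06)
= 6.626e-34 / 8.0985e-21
= 8.1818e-14 m

8.1818e-14


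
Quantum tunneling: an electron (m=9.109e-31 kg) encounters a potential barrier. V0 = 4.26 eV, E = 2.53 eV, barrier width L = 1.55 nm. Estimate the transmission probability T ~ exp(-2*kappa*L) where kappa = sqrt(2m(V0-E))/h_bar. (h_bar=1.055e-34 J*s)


V0 - E = 1.73 eV = 2.7715e-19 J
kappa = sqrt(2 * m * (V0-E)) / h_bar
= sqrt(2 * 9.109e-31 * 2.7715e-19) / 1.055e-34
= 6.7352e+09 /m
2*kappa*L = 2 * 6.7352e+09 * 1.55e-9
= 20.8792
T = exp(-20.8792) = 8.556140e-10

8.556140e-10


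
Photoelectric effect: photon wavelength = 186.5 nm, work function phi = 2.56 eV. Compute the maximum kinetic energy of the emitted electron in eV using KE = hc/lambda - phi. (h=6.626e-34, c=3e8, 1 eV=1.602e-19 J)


E_photon = hc / lambda
= (6.626e-34)(3e8) / (186.5e-9)
= 1.0658e-18 J
= 6.6532 eV
KE = E_photon - phi
= 6.6532 - 2.56
= 4.0932 eV

4.0932


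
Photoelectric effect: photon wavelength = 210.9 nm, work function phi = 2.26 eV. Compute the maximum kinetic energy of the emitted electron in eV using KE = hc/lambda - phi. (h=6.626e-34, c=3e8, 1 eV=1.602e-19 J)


E_photon = hc / lambda
= (6.626e-34)(3e8) / (210.9e-9)
= 9.4253e-19 J
= 5.8835 eV
KE = E_photon - phi
= 5.8835 - 2.26
= 3.6235 eV

3.6235


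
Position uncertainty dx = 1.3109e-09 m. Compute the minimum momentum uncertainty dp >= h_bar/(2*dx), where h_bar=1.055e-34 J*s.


dp = h_bar / (2 * dx)
= 1.055e-34 / (2 * 1.3109e-09)
= 1.055e-34 / 2.6218e-09
= 4.0240e-26 kg*m/s

4.0240e-26


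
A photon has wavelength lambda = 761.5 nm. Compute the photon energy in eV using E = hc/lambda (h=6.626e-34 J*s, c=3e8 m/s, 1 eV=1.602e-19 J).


E = hc / lambda
= (6.626e-34)(3e8) / (761.5e-9)
= 1.9878e-25 / 7.6150e-07
= 2.6104e-19 J
Converting to eV: 2.6104e-19 / 1.602e-19
= 1.6294 eV

1.6294


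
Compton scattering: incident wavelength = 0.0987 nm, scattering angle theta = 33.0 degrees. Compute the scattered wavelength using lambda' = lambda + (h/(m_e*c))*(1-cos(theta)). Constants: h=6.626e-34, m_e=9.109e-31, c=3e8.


Compton wavelength: h/(m_e*c) = 2.4247e-12 m
d_lambda = 2.4247e-12 * (1 - cos(33.0 deg))
= 2.4247e-12 * 0.161329
= 3.9118e-13 m = 0.000391 nm
lambda' = 0.0987 + 0.000391
= 0.099091 nm

0.099091


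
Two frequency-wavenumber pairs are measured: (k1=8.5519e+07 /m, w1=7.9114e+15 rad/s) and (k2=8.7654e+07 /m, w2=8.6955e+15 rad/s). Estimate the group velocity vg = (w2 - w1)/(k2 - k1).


vg = (w2 - w1) / (k2 - k1)
= (8.6955e+15 - 7.9114e+15) / (8.7654e+07 - 8.5519e+07)
= 7.8410e+14 / 2.1350e+06
= 3.6726e+08 m/s

3.6726e+08


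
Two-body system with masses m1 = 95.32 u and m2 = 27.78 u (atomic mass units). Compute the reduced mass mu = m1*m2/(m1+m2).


mu = m1 * m2 / (m1 + m2)
= 95.32 * 27.78 / (95.32 + 27.78)
= 2647.9896 / 123.1
= 21.5109 u

21.5109


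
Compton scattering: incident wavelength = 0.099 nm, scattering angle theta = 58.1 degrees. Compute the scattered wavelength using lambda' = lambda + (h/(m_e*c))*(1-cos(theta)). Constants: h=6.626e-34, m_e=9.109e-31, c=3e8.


Compton wavelength: h/(m_e*c) = 2.4247e-12 m
d_lambda = 2.4247e-12 * (1 - cos(58.1 deg))
= 2.4247e-12 * 0.471562
= 1.1434e-12 m = 0.001143 nm
lambda' = 0.099 + 0.001143
= 0.100143 nm

0.100143


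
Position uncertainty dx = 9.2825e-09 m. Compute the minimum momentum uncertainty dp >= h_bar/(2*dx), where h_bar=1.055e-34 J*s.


dp = h_bar / (2 * dx)
= 1.055e-34 / (2 * 9.2825e-09)
= 1.055e-34 / 1.8565e-08
= 5.6827e-27 kg*m/s

5.6827e-27


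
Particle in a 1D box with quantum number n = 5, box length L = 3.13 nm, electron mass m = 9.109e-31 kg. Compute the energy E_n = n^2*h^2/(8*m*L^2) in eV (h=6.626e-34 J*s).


E = n^2 * h^2 / (8 * m * L^2)
= 5^2 * (6.626e-34)^2 / (8 * 9.109e-31 * (3.13e-9)^2)
= 25 * 4.3904e-67 / (8 * 9.109e-31 * 9.7969e-18)
= 1.5374e-19 J
= 0.9597 eV

0.9597


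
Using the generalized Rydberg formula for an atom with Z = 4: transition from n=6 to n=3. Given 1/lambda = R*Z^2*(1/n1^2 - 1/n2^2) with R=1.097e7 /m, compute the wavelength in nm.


1/lambda = R * Z^2 * (1/n1^2 - 1/n2^2)
= 1.097e7 * 4^2 * (1/3^2 - 1/6^2)
= 1.097e7 * 16 * (0.111111 - 0.027778)
= 1.4627e+07 /m
lambda = 1 / 1.4627e+07
= 68.3683 nm

68.3683
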